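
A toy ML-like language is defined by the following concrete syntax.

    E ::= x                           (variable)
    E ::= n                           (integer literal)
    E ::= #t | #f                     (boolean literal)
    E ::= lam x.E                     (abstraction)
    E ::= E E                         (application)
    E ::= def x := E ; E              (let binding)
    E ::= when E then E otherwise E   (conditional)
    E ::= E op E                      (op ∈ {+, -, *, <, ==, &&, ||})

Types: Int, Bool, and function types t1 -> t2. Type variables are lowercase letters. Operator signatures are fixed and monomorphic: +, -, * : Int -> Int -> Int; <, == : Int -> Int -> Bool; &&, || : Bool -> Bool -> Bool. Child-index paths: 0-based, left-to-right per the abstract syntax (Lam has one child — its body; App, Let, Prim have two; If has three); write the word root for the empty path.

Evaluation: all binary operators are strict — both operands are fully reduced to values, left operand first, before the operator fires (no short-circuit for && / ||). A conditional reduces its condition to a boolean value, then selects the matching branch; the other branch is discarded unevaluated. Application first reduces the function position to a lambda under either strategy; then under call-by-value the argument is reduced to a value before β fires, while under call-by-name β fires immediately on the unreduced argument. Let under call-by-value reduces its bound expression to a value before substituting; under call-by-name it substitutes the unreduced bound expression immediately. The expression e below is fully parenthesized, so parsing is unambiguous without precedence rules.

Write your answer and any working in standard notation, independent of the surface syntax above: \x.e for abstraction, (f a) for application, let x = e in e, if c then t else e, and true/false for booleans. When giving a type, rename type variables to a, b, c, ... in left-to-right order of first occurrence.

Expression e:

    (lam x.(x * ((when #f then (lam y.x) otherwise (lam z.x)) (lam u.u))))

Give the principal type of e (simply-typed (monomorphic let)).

Trace:
x : a
  unify a ~ Int
  unify Bool ~ Bool
x : Int
\y._ : b -> Int
x : Int
\z._ : c -> Int
  unify b -> Int ~ c -> Int
  unify b ~ c
  unify Int ~ Int
u : d
\u._ : d -> d
  unify c -> Int ~ (d -> d) -> e
  unify c ~ d -> d
  unify Int ~ e
_ _ : Int
  unify Int ~ Int
\x._ : Int -> Int

Answer: Int -> Int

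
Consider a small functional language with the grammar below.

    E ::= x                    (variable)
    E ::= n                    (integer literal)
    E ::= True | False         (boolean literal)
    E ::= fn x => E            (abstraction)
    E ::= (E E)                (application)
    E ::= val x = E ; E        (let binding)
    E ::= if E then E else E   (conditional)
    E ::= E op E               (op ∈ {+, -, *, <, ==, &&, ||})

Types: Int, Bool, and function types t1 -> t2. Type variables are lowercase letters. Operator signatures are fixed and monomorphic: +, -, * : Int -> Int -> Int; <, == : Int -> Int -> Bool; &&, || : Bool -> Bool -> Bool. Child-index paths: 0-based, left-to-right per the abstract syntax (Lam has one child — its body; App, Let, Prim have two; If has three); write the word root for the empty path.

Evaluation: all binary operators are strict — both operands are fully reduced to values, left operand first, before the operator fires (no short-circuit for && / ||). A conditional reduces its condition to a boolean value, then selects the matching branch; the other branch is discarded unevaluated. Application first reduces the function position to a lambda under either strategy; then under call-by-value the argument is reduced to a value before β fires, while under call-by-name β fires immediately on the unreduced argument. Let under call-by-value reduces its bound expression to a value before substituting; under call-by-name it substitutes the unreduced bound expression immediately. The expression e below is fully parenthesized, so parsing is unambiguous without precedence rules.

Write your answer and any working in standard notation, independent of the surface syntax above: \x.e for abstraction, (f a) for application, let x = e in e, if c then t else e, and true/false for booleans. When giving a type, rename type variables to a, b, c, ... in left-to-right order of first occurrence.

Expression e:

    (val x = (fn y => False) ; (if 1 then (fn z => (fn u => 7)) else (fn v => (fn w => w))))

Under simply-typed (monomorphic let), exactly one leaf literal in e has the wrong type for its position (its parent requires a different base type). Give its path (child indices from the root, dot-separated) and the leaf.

Working:
\y._ : a -> Bool
let x : a -> Bool
  unify Int ~ Bool
  FAIL: mismatch Int ~ Bool

Answer: 1.0 : 1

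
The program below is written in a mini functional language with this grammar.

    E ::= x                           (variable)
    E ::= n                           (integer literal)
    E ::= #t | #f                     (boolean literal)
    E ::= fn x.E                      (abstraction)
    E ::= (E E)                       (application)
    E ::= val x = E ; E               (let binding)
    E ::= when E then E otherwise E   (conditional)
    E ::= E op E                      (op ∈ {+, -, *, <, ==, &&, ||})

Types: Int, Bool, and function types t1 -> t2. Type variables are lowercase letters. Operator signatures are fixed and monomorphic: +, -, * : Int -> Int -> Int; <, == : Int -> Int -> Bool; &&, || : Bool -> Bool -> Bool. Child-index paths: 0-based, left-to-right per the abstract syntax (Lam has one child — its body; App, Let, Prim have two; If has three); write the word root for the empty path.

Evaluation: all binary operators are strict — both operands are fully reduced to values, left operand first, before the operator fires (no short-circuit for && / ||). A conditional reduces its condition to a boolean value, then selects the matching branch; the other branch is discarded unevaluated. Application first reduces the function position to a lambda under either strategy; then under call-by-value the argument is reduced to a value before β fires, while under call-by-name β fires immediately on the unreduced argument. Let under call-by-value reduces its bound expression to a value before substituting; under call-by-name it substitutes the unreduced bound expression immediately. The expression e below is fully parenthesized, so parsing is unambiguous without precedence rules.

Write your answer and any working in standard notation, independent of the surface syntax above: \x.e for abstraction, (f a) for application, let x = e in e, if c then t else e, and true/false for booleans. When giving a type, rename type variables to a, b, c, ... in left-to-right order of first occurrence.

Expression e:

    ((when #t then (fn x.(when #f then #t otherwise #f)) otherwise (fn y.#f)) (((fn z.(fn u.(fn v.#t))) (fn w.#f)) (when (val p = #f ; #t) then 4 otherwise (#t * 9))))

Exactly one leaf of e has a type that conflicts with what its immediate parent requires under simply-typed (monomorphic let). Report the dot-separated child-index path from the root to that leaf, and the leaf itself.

Answer: 1.1.2.0 : true

Trace:
  unify Bool ~ Bool
  unify Bool ~ Bool
  unify Bool ~ Bool
\x._ : a -> Bool
\y._ : b -> Bool
  unify a -> Bool ~ b -> Bool
  unify a ~ b
  unify Bool ~ Bool
\v._ : e -> Bool
\u._ : d -> e -> Bool
\z._ : c -> d -> e -> Bool
\w._ : f -> Bool
  unify c -> d -> e -> Bool ~ (f -> Bool) -> g
  unify c ~ f -> Bool
  unify d -> e -> Bool ~ g
_ _ : d -> e -> Bool
let p : Bool
  unify Bool ~ Bool
  unify Bool ~ Int
  FAIL: mismatch Bool ~ Int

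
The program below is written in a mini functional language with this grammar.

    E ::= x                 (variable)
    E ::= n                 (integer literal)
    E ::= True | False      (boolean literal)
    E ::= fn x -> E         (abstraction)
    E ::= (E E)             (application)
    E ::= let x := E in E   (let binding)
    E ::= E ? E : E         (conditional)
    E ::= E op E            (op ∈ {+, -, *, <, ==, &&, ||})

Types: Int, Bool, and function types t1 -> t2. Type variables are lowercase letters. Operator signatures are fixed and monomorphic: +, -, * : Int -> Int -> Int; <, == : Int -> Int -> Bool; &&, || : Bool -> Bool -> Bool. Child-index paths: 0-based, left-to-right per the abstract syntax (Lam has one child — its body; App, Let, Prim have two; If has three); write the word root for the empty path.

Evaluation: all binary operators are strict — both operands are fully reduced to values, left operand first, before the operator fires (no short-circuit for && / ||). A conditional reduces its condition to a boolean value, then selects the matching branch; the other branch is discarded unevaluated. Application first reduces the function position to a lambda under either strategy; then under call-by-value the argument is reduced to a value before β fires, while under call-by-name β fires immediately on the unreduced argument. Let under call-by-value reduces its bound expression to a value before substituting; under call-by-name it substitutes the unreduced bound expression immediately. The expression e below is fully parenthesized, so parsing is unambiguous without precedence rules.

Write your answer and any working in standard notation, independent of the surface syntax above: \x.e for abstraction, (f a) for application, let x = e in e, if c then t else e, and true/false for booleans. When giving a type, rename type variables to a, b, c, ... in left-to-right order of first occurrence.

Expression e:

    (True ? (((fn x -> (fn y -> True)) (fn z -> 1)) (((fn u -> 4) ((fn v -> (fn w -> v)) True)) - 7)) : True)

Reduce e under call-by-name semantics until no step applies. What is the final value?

Answer: true

Trace:
step 0: (if true then (((\x.(\y.true)) (\z.1)) (((\u.4) ((\v.(\w.v)) true)) - 7)) else true)
step 1: [if@root] (((\x.(\y.true)) (\z.1)) (((\u.4) ((\v.(\w.v)) true)) - 7))
step 2: [beta@0] ((\y.true) (((\u.4) ((\v.(\w.v)) true)) - 7))
step 3: [beta@root] true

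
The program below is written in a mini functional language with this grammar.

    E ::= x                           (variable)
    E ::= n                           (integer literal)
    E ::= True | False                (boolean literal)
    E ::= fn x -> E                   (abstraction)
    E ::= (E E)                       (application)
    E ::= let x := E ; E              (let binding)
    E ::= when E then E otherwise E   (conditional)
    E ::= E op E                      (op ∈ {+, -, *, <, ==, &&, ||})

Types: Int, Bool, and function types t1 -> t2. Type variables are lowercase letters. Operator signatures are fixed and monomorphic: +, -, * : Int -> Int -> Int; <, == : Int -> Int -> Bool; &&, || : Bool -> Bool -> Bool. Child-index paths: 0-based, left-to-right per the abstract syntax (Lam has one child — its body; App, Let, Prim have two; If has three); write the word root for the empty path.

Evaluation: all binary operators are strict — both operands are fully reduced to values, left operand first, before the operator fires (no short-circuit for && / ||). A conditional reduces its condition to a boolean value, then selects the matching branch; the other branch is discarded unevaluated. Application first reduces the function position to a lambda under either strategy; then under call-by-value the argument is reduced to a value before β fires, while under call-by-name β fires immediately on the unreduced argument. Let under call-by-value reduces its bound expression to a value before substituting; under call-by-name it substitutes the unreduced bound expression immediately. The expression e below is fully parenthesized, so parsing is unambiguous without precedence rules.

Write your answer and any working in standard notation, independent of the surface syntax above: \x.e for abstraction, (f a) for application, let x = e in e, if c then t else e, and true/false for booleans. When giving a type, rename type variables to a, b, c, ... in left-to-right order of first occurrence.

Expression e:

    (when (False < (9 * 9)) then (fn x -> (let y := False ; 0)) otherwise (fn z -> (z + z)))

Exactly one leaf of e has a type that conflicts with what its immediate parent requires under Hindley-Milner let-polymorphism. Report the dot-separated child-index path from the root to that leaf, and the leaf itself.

Answer: 0.0 : false

Derivation:
  unify Bool ~ Int
  FAIL: mismatch Bool ~ Int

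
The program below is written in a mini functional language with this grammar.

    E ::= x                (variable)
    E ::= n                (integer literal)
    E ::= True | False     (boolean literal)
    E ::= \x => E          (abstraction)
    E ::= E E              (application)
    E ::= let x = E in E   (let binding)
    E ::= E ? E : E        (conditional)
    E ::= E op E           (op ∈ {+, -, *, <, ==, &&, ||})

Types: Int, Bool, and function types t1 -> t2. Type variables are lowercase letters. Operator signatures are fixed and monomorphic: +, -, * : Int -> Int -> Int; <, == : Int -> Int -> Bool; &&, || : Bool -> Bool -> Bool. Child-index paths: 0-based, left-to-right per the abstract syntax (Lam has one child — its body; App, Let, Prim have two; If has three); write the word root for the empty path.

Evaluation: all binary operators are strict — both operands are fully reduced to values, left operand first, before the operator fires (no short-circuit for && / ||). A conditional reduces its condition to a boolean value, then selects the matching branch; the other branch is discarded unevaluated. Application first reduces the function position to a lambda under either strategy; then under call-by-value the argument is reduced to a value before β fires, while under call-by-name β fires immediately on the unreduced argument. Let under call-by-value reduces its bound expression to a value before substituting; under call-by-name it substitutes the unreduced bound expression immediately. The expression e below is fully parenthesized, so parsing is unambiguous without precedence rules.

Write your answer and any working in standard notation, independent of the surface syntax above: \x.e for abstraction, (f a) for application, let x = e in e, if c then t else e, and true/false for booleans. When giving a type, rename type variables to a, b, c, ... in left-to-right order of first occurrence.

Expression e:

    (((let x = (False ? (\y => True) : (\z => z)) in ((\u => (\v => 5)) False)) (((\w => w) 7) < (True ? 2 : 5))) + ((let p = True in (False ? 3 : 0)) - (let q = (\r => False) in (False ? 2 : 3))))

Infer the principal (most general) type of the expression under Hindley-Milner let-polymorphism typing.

Answer: Int

Derivation:
  unify Bool ~ Bool
\y._ : a -> Bool
z : b
\z._ : b -> b
  unify a -> Bool ~ b -> b
  unify a ~ b
  unify Bool ~ b
let x : Bool -> Bool
\v._ : d -> Int
\u._ : c -> d -> Int
  unify c -> d -> Int ~ Bool -> e
  unify c ~ Bool
  unify d -> Int ~ e
_ _ : d -> Int
w : f
\w._ : f -> f
  unify f -> f ~ Int -> g
  unify f ~ Int
  unify Int ~ g
_ _ : Int
  unify Int ~ Int
  unify Bool ~ Bool
  unify Int ~ Int
  unify Int ~ Int
  unify d -> Int ~ Bool -> h
  unify d ~ Bool
  unify Int ~ h
_ _ : Int
  unify Int ~ Int
let p : Bool
  unify Bool ~ Bool
  unify Int ~ Int
  unify Int ~ Int
\r._ : i -> Bool
let q : forall. i -> Bool
  unify Bool ~ Bool
  unify Int ~ Int
  unify Int ~ Int
  unify Int ~ Int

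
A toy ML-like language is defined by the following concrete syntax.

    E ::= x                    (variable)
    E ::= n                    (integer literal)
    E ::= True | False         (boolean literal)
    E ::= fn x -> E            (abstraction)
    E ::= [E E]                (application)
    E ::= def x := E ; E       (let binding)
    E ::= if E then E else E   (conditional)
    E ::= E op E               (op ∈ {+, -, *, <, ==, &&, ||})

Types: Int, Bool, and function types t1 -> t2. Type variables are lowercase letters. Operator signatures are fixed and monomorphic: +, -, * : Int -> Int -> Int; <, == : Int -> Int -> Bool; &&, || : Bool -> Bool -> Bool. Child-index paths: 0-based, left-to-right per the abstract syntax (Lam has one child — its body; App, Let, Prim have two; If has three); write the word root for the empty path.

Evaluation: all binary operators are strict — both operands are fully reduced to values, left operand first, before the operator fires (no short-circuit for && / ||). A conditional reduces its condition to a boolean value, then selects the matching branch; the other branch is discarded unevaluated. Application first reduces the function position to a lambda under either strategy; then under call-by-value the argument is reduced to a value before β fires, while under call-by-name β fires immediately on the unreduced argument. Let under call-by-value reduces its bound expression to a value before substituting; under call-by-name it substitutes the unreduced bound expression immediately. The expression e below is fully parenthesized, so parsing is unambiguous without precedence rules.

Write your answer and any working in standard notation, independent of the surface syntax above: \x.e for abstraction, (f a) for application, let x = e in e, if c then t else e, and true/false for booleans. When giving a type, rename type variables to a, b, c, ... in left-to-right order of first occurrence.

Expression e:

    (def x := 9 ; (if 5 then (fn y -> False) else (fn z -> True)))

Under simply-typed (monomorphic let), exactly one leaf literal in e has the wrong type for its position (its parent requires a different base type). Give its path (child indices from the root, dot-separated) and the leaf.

Answer: 1.0 : 5

Derivation:
let x : Int
  unify Int ~ Bool
  FAIL: mismatch Int ~ Bool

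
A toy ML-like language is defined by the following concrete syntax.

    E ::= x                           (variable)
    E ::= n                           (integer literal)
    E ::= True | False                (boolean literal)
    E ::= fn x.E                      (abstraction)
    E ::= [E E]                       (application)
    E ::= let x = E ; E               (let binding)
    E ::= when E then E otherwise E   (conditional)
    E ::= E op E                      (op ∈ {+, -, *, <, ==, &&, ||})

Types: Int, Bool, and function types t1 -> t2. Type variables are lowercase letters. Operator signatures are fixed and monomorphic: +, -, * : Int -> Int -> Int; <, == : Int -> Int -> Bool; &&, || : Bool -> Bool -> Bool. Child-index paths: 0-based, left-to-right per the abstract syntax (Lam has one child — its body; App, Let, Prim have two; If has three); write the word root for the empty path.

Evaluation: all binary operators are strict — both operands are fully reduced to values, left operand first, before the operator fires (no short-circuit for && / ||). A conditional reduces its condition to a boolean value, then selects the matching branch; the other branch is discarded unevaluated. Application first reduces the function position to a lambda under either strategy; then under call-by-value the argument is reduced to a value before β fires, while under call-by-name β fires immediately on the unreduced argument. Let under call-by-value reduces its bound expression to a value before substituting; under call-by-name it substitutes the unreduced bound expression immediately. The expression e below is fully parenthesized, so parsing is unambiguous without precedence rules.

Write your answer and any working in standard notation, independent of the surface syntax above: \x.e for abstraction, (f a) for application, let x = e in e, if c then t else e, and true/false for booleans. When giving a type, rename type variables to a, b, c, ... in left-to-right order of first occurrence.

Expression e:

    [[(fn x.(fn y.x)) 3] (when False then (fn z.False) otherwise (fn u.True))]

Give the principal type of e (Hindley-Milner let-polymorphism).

Answer: Int

Working:
x : a
\y._ : b -> a
\x._ : a -> b -> a
  unify a -> b -> a ~ Int -> c
  unify a ~ Int
  unify b -> Int ~ c
_ _ : b -> Int
  unify Bool ~ Bool
\z._ : d -> Bool
\u._ : e -> Bool
  unify d -> Bool ~ e -> Bool
  unify d ~ e
  unify Bool ~ Bool
  unify b -> Int ~ (e -> Bool) -> f
  unify b ~ e -> Bool
  unify Int ~ f
_ _ : Int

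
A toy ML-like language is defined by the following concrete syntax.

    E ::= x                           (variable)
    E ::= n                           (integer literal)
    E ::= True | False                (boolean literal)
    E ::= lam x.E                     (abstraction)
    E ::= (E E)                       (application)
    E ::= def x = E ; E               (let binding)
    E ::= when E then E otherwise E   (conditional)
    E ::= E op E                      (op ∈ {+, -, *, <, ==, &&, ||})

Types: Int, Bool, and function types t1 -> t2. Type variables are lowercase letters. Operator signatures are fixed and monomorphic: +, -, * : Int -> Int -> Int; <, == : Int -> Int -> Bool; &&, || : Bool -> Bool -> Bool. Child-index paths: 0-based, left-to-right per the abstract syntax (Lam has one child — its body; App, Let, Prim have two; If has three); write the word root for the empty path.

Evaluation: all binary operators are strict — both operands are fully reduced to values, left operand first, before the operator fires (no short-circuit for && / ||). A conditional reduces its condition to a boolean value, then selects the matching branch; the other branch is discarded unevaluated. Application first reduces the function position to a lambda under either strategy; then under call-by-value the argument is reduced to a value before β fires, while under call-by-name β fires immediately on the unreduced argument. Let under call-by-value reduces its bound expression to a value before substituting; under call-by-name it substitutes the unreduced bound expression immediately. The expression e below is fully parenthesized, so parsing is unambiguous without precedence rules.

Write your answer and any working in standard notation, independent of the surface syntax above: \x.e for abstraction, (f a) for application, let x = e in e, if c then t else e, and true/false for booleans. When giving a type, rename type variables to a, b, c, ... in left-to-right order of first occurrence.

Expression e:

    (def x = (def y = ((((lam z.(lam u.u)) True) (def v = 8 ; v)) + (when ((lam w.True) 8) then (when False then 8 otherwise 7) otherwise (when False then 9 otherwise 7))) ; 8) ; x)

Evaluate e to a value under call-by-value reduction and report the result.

Derivation:
step 0: (let x = (let y = ((((\z.(\u.u)) true) (let v = 8 in v)) + (if ((\w.true) 8) then (if false then 8 else 7) else (if false then 9 else 7))) in 8) in x)
step 1: [beta@0.0.0.0] (let x = (let y = (((\u.u) (let v = 8 in v)) + (if ((\w.true) 8) then (if false then 8 else 7) else (if false then 9 else 7))) in 8) in x)
step 2: [let@0.0.0.1] (let x = (let y = (((\u.u) 8) + (if ((\w.true) 8) then (if false then 8 else 7) else (if false then 9 else 7))) in 8) in x)
step 3: [beta@0.0.0] (let x = (let y = (8 + (if ((\w.true) 8) then (if false then 8 else 7) else (if false then 9 else 7))) in 8) in x)
step 4: [beta@0.0.1.0] (let x = (let y = (8 + (if true then (if false then 8 else 7) else (if false then 9 else 7))) in 8) in x)
step 5: [if@0.0.1] (let x = (let y = (8 + (if false then 8 else 7)) in 8) in x)
step 6: [if@0.0.1] (let x = (let y = (8 + 7) in 8) in x)
step 7: [delta@0.0] (let x = (let y = 15 in 8) in x)
step 8: [let@0] (let x = 8 in x)
step 9: [let@root] 8

Answer: 8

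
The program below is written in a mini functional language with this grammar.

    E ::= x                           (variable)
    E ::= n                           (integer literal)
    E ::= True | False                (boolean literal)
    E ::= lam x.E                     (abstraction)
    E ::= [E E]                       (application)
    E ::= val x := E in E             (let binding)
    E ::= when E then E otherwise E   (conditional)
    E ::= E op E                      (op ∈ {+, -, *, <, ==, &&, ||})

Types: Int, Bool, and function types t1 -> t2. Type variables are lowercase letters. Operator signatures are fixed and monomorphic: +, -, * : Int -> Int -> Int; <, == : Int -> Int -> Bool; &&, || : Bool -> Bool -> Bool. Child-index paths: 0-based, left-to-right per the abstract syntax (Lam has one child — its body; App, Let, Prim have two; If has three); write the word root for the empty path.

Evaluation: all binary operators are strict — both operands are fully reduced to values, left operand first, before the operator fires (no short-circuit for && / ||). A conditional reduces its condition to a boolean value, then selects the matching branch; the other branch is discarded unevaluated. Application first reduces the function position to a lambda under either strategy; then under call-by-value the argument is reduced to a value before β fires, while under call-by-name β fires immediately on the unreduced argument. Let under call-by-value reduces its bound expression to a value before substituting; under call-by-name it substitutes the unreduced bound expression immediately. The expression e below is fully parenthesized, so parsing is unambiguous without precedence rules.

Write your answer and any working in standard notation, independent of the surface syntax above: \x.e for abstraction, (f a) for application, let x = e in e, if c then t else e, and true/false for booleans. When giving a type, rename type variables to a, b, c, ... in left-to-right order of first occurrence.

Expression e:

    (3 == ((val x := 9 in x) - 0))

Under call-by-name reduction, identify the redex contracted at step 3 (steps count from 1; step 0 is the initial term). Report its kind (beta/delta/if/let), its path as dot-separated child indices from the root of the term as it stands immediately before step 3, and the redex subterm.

Answer: delta at root : (3 == 9)

Derivation:
step 0: (3 == ((let x = 9 in x) - 0))
step 1: [let@1.0] (3 == (9 - 0))
step 2: [delta@1] (3 == 9)
step 3: [delta@root] false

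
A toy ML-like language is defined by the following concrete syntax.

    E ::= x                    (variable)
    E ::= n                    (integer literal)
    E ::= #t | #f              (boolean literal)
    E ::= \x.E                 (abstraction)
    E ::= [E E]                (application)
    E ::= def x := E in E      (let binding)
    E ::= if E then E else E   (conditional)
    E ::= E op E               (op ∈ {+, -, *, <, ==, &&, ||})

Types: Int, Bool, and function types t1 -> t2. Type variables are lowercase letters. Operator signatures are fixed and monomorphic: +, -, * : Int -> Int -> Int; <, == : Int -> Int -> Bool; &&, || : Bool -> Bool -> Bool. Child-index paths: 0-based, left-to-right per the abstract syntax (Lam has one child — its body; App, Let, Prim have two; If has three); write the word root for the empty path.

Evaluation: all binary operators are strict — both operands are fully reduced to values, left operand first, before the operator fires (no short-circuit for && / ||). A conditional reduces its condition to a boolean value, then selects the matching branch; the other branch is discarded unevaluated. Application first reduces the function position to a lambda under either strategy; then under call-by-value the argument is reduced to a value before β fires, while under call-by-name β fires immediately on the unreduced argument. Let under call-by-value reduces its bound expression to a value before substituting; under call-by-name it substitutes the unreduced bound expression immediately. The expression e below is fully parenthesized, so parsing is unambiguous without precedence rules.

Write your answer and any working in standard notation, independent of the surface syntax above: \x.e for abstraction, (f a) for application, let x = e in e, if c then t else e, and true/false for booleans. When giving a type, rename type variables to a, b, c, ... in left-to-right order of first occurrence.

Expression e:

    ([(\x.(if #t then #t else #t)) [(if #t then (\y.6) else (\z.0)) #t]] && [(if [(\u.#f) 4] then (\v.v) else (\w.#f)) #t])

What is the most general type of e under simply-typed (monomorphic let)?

Trace:
  unify Bool ~ Bool
  unify Bool ~ Bool
\x._ : a -> Bool
  unify Bool ~ Bool
\y._ : b -> Int
\z._ : c -> Int
  unify b -> Int ~ c -> Int
  unify b ~ c
  unify Int ~ Int
  unify c -> Int ~ Bool -> d
  unify c ~ Bool
  unify Int ~ d
_ _ : Int
  unify a -> Bool ~ Int -> e
  unify a ~ Int
  unify Bool ~ e
_ _ : Bool
  unify Bool ~ Bool
\u._ : f -> Bool
  unify f -> Bool ~ Int -> g
  unify f ~ Int
  unify Bool ~ g
_ _ : Bool
  unify Bool ~ Bool
v : h
\v._ : h -> h
\w._ : i -> Bool
  unify h -> h ~ i -> Bool
  unify h ~ i
  unify i ~ Bool
  unify Bool -> Bool ~ Bool -> j
  unify Bool ~ Bool
  unify Bool ~ j
_ _ : Bool
  unify Bool ~ Bool

Answer: Bool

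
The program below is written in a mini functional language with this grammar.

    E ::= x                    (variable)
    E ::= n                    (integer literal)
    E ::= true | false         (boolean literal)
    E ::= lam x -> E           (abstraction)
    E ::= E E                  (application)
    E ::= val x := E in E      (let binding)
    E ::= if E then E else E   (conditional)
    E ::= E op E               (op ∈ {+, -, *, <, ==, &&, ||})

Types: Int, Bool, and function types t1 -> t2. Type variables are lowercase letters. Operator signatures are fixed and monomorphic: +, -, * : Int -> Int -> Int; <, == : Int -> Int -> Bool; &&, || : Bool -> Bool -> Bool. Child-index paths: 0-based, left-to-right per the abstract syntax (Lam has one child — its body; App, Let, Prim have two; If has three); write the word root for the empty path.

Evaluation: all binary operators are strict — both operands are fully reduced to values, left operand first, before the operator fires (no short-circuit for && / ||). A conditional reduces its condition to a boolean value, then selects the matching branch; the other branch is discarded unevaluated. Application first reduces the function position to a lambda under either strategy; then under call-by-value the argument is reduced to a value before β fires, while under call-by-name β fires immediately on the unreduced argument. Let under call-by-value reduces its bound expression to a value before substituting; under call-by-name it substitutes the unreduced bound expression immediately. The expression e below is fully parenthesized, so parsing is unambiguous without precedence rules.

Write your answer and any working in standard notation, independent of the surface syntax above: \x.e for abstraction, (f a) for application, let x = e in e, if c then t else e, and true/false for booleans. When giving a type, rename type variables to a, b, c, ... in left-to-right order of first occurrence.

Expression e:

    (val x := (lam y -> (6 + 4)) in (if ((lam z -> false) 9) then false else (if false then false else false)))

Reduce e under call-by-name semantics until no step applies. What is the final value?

Answer: false

Working:
step 0: (let x = (\y.(6 + 4)) in (if ((\z.false) 9) then false else (if false then false else false)))
step 1: [let@root] (if ((\z.false) 9) then false else (if false then false else false))
step 2: [beta@0] (if false then false else (if false then false else false))
step 3: [if@root] (if false then false else false)
step 4: [if@root] false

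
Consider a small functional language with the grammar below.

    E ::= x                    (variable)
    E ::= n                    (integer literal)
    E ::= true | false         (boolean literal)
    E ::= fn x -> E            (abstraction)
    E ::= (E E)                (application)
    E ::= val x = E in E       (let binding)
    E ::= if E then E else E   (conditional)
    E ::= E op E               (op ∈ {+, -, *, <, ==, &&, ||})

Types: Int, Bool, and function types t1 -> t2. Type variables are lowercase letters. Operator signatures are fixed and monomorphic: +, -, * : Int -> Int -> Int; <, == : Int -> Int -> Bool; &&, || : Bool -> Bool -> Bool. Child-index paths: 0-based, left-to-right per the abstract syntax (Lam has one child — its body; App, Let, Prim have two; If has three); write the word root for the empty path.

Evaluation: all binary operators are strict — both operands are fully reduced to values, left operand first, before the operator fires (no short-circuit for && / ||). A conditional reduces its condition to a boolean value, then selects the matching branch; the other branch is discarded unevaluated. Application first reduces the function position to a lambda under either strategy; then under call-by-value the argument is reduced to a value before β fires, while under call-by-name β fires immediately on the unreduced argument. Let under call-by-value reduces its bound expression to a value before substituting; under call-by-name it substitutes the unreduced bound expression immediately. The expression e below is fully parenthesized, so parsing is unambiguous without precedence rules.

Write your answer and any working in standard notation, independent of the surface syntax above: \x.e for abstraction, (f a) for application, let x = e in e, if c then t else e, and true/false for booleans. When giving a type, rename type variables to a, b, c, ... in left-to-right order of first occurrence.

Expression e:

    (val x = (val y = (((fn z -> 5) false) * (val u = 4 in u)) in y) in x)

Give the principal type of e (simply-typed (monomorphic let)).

Answer: Int

Trace:
\z._ : a -> Int
  unify a -> Int ~ Bool -> b
  unify a ~ Bool
  unify Int ~ b
_ _ : Int
  unify Int ~ Int
let u : Int
u : Int
  unify Int ~ Int
let y : Int
y : Int
let x : Int
x : Int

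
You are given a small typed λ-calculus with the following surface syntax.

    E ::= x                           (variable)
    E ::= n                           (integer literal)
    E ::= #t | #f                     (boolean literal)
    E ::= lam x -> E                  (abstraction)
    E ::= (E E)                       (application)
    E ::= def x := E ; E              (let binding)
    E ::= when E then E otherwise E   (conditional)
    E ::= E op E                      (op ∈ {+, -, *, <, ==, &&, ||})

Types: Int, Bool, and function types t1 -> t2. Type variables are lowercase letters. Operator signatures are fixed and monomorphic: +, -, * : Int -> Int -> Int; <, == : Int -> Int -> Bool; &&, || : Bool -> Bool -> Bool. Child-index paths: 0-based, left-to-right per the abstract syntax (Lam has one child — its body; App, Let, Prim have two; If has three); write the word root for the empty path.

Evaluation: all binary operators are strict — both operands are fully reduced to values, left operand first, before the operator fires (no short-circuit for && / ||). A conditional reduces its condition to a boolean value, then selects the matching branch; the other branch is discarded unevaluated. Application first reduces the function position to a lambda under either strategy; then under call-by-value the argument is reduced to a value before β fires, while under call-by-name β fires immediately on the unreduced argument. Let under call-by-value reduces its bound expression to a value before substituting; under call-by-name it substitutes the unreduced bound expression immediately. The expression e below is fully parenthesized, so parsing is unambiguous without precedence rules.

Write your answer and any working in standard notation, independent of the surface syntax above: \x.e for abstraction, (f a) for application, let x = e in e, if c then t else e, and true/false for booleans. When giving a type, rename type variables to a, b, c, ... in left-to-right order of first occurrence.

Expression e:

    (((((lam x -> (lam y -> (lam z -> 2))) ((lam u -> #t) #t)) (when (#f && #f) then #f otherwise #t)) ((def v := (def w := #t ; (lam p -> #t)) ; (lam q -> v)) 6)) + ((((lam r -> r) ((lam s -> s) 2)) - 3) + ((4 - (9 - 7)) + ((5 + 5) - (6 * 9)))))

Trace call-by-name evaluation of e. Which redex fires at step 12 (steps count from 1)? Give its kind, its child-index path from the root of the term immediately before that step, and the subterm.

Answer: delta at 1.1 : (2 + -44)

Working:
step 0: (((((\x.(\y.(\z.2))) ((\u.true) true)) (if (false && false) then false else true)) ((let v = (let w = true in (\p.true)) in (\q.v)) 6)) + ((((\r.r) ((\s.s) 2)) - 3) + ((4 - (9 - 7)) + ((5 + 5) - (6 * 9)))))
step 1: [beta@0.0.0] ((((\y.(\z.2)) (if (false && false) then false else true)) ((let v = (let w = true in (\p.true)) in (\q.v)) 6)) + ((((\r.r) ((\s.s) 2)) - 3) + ((4 - (9 - 7)) + ((5 + 5) - (6 * 9)))))
step 2: [beta@0.0] (((\z.2) ((let v = (let w = true in (\p.true)) in (\q.v)) 6)) + ((((\r.r) ((\s.s) 2)) - 3) + ((4 - (9 - 7)) + ((5 + 5) - (6 * 9)))))
step 3: [beta@0] (2 + ((((\r.r) ((\s.s) 2)) - 3) + ((4 - (9 - 7)) + ((5 + 5) - (6 * 9)))))
step 4: [beta@1.0.0] (2 + ((((\s.s) 2) - 3) + ((4 - (9 - 7)) + ((5 + 5) - (6 * 9)))))
step 5: [beta@1.0.0] (2 + ((2 - 3) + ((4 - (9 - 7)) + ((5 + 5) - (6 * 9)))))
step 6: [delta@1.0] (2 + (-1 + ((4 - (9 - 7)) + ((5 + 5) - (6 * 9)))))
step 7: [delta@1.1.0.1] (2 + (-1 + ((4 - 2) + ((5 + 5) - (6 * 9)))))
step 8: [delta@1.1.0] (2 + (-1 + (2 + ((5 + 5) - (6 * 9)))))
step 9: [delta@1.1.1.0] (2 + (-1 + (2 + (10 - (6 * 9)))))
step 10: [delta@1.1.1.1] (2 + (-1 + (2 + (10 - 54))))
step 11: [delta@1.1.1] (2 + (-1 + (2 + -44)))
step 12: [delta@1.1] (2 + (-1 + -42))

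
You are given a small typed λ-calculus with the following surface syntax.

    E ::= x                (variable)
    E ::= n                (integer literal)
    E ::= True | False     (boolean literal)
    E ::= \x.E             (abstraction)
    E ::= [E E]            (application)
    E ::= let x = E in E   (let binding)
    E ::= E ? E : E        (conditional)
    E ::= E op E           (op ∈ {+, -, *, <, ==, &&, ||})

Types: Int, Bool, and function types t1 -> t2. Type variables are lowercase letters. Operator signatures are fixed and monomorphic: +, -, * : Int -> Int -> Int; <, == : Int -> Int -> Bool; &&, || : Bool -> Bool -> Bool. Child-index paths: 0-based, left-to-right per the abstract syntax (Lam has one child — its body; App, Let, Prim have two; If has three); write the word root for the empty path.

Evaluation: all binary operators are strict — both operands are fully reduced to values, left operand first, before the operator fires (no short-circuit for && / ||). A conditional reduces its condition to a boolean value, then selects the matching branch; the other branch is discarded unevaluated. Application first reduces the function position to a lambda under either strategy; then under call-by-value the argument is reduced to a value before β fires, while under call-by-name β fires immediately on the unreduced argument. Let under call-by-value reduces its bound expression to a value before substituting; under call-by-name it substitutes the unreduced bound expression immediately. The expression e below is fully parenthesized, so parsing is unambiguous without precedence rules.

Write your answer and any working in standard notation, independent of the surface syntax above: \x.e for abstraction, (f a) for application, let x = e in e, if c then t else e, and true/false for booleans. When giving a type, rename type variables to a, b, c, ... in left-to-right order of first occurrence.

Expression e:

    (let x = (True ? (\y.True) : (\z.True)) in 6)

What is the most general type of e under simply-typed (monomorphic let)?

Derivation:
  unify Bool ~ Bool
\y._ : a -> Bool
\z._ : b -> Bool
  unify a -> Bool ~ b -> Bool
  unify a ~ b
  unify Bool ~ Bool
let x : b -> Bool

Answer: Int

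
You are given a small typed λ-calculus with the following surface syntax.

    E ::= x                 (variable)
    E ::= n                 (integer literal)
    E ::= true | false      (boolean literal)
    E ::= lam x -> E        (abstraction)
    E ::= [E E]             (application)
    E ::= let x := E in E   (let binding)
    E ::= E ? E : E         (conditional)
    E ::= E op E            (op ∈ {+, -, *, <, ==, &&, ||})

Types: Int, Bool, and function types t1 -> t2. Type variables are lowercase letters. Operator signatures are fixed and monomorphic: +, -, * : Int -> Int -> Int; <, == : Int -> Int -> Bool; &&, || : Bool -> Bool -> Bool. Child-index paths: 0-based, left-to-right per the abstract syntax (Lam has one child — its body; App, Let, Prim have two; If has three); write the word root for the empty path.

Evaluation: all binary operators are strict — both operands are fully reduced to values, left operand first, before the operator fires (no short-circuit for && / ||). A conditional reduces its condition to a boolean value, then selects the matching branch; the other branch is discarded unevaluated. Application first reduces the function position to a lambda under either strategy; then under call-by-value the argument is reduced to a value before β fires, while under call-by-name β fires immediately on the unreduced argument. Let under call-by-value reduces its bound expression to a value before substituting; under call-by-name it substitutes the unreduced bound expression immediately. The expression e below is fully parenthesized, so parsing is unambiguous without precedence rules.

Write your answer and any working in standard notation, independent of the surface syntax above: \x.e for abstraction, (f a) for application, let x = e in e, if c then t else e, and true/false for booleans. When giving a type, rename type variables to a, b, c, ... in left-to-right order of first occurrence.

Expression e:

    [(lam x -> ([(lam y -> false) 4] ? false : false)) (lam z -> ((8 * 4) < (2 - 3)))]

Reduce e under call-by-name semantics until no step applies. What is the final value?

Working:
step 0: ((\x.(if ((\y.false) 4) then false else false)) (\z.((8 * 4) < (2 - 3))))
step 1: [beta@root] (if ((\y.false) 4) then false else false)
step 2: [beta@0] (if false then false else false)
step 3: [if@root] false

Answer: false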